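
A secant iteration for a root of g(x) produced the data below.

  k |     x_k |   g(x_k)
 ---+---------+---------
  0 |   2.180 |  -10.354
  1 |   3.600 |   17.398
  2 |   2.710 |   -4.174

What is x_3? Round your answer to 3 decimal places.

2.882

x_3 = 2.710 − (-4.174)·(2.710 − 3.600) / (-4.174 − 17.398)
   = 2.710 − (3.71486)/(-21.57200) = 2.88221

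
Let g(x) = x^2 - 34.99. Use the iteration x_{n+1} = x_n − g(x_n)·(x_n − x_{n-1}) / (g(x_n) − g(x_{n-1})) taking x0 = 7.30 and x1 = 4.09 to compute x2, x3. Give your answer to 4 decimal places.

5.6933, 5.9566

g(7.30) = 18.300000, g(4.09) = -18.261900
x2 = 4.090000 − (-18.261900)·(4.090000 − 7.300000) / (-18.261900 − 18.300000) = 4.090000 − (58.620699)/(-36.561900) = 5.693327
g(5.693327) = -2.576022
x3 = 5.693327 − (-2.576022)·(5.693327 − 4.090000) / (-2.576022 − (-18.261900)) = 5.693327 − (-4.130207)/(15.685878) = 5.956635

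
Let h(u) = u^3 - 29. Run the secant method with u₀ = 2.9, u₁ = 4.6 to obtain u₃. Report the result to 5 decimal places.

3.04829

h(2.9) = -4.6110000, h(4.6) = 68.3360000
u₂ = 4.6000000 − 68.3360000·(4.6000000 − 2.9000000) / (68.3360000 − (-4.6110000)) = 4.6000000 − (116.1712000)/(72.9470000) = 3.0074575
h(3.0074575) = -1.7981474
u₃ = 3.0074575 − (-1.7981474)·(3.0074575 − 4.6000000) / (-1.7981474 − 68.3360000) = 3.0074575 − (2.8636262)/(-70.1341474) = 3.0482882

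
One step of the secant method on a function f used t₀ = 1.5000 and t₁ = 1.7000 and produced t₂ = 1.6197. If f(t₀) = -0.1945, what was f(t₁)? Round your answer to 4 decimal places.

0.1305

The secant line through (1.5000, -0.1945) and (1.7000, f(t₁)) crosses zero at t₂ = 1.6197.
So (1.5000, -0.1945), (1.7000, f(t₁)), (1.6197, 0) are collinear:
f(t₁) = -0.1945 · (1.7000 − 1.6197) / (1.5000 − 1.6197) = -0.1945 · (0.080300)/(-0.119700) = 0.130479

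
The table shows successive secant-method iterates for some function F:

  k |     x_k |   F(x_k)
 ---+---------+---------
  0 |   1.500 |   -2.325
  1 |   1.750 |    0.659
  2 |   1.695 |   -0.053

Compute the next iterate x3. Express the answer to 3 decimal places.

1.699

x3 = 1.695 − (-0.053)·(1.695 − 1.750) / (-0.053 − 0.659)
   = 1.695 − (0.00291)/(-0.71200) = 1.69909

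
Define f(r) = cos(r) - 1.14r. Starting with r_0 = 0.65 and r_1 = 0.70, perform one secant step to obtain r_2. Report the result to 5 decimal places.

f(0.65) = 0.0550838, f(0.70) = -0.0331578
r_2 = 0.7000000 − (-0.0331578)·(0.7000000 − 0.6500000) / (-0.0331578 − 0.0550838) = 0.7000000 − (-0.0016579)/(-0.0882416) = 0.6812119

0.68121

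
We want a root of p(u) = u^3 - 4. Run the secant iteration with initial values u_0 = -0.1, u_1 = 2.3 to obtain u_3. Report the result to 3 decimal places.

1.189

p(-0.1) = -4.00100, p(2.3) = 8.16700
u_2 = 2.30000 − 8.16700·(2.30000 − (-0.10000)) / (8.16700 − (-4.00100)) = 2.30000 − (19.60080)/(12.16800) = 0.68915
p(0.68915) = -3.67270
u_3 = 0.68915 − (-3.67270)·(0.68915 − 2.30000) / (-3.67270 − 8.16700) = 0.68915 − (5.91616)/(-11.83970) = 1.18884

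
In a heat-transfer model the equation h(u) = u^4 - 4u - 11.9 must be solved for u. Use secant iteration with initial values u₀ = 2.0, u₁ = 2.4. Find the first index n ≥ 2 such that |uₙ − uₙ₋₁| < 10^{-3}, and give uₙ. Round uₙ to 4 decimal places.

n = 5, uₙ = 2.1253

h(2.0) = -3.900000, h(2.4) = 11.677600
u₂ = 2.400000 − 11.677600·(0.400000)/(15.577600) = 2.100144;  |Δ| = 0.299856
h(2.100144) = -0.847148
u₃ = 2.100144 − (-0.847148)·(-0.299856)/(-12.524748) = 2.120425;  |Δ| = 0.020282
h(2.120425) = -0.165851
u₄ = 2.120425 − (-0.165851)·(0.020282)/(0.681297) = 2.125363;  |Δ| = 0.004937
h(2.125363) = 0.003343
u₅ = 2.125363 − 0.003343·(0.004937)/(0.169194) = 2.125265;  |Δ| = 0.000098
|u₅ − u₄| = 0.000098 < 10^{-3}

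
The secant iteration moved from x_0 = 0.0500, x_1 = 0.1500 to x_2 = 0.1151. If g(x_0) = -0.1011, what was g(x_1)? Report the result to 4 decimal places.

The secant line through (0.0500, -0.1011) and (0.1500, g(x_1)) crosses zero at x_2 = 0.1151.
So (0.0500, -0.1011), (0.1500, g(x_1)), (0.1151, 0) are collinear:
g(x_1) = -0.1011 · (0.1500 − 0.1151) / (0.0500 − 0.1151) = -0.1011 · (0.034900)/(-0.065100) = 0.054200

0.0542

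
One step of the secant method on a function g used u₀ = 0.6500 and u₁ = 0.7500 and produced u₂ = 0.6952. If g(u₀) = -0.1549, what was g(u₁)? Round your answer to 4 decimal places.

0.1878

The secant line through (0.6500, -0.1549) and (0.7500, g(u₁)) crosses zero at u₂ = 0.6952.
So (0.6500, -0.1549), (0.7500, g(u₁)), (0.6952, 0) are collinear:
g(u₁) = -0.1549 · (0.7500 − 0.6952) / (0.6500 − 0.6952) = -0.1549 · (0.054800)/(-0.045200) = 0.187799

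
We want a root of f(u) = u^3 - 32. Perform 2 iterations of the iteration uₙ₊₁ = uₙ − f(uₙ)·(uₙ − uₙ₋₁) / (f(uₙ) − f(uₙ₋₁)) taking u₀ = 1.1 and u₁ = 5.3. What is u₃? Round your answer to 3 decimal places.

2.546

f(1.1) = -30.66900, f(5.3) = 116.87700
u₂ = 5.30000 − 116.87700·(5.30000 − 1.10000) / (116.87700 − (-30.66900)) = 5.30000 − (490.88340)/(147.54600) = 1.97301
f(1.97301) = -24.31948
u₃ = 1.97301 − (-24.31948)·(1.97301 − 5.30000) / (-24.31948 − 116.87700) = 1.97301 − (80.91054)/(-141.19648) = 2.54605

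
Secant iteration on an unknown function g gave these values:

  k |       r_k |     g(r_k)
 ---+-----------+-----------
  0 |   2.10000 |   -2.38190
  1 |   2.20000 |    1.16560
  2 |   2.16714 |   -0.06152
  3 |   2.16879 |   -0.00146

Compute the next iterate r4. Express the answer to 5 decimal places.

r4 = 2.16879 − (-0.00146)·(2.16879 − 2.16714) / (-0.00146 − (-0.06152))
   = 2.16879 − (-0.0000024)/(0.0600600) = 2.1688301

2.16883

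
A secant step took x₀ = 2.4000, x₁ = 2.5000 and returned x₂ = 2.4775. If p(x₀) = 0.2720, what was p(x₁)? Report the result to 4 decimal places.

The secant line through (2.4000, 0.2720) and (2.5000, p(x₁)) crosses zero at x₂ = 2.4775.
So (2.4000, 0.2720), (2.5000, p(x₁)), (2.4775, 0) are collinear:
p(x₁) = 0.2720 · (2.5000 − 2.4775) / (2.4000 − 2.4775) = 0.2720 · (0.022500)/(-0.077500) = -0.078968

-0.0790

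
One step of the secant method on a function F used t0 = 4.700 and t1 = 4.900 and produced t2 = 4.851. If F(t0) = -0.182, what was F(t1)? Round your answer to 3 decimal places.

The secant line through (4.700, -0.182) and (4.900, F(t1)) crosses zero at t2 = 4.851.
So (4.700, -0.182), (4.900, F(t1)), (4.851, 0) are collinear:
F(t1) = -0.182 · (4.900 − 4.851) / (4.700 − 4.851) = -0.182 · (0.04900)/(-0.15100) = 0.05906

0.059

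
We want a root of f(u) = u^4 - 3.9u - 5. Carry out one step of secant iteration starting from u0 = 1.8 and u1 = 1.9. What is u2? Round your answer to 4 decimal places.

f(1.8) = -1.522400, f(1.9) = 0.622100
u2 = 1.900000 − 0.622100·(1.900000 − 1.800000) / (0.622100 − (-1.522400)) = 1.900000 − (0.062210)/(2.144500) = 1.870991

1.8710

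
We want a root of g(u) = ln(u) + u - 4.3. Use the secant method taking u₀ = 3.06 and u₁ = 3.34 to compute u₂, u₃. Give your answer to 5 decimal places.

3.15262, 3.15197

g(3.06) = -0.1215851, g(3.34) = 0.2459708
u₂ = 3.3400000 − 0.2459708·(3.3400000 − 3.0600000) / (0.2459708 − (-0.1215851)) = 3.3400000 − (0.0688718)/(0.3675559) = 3.1526222
g(3.1526222) = 0.0008567
u₃ = 3.1526222 − 0.0008567·(3.1526222 − 3.3400000) / (0.0008567 − 0.2459708) = 3.1526222 − (-0.0001605)/(-0.2451141) = 3.1519673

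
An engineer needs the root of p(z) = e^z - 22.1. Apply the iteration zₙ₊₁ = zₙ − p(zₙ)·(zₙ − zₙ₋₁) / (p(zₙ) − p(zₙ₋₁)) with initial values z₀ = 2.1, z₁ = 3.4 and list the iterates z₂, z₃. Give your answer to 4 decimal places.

p(2.1) = -13.933830, p(3.4) = 7.864100
z₂ = 3.400000 − 7.864100·(3.400000 − 2.100000) / (7.864100 − (-13.933830)) = 3.400000 − (10.223330)/(21.797930) = 2.930995
p(2.930995) = -3.353719
z₃ = 2.930995 − (-3.353719)·(2.930995 − 3.400000) / (-3.353719 − 7.864100) = 2.930995 − (1.572910)/(-11.217819) = 3.071211

2.9310, 3.0712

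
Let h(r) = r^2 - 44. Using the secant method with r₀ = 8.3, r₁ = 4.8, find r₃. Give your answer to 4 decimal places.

6.6714

h(8.3) = 24.890000, h(4.8) = -20.960000
r₂ = 4.800000 − (-20.960000)·(4.800000 − 8.300000) / (-20.960000 − 24.890000) = 4.800000 − (73.360000)/(-45.850000) = 6.400000
h(6.400000) = -3.040000
r₃ = 6.400000 − (-3.040000)·(6.400000 − 4.800000) / (-3.040000 − (-20.960000)) = 6.400000 − (-4.864000)/(17.920000) = 6.671429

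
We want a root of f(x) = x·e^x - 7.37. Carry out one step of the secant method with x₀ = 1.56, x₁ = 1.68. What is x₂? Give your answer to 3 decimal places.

f(1.56) = 0.05376, f(1.68) = 1.64413
x₂ = 1.68000 − 1.64413·(1.68000 − 1.56000) / (1.64413 − 0.05376) = 1.68000 − (0.19730)/(1.59037) = 1.55594

1.556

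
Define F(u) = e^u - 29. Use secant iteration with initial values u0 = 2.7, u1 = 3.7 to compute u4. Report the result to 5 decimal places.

F(2.7) = -14.1202683, F(3.7) = 11.4473044
u2 = 3.7000000 − 11.4473044·(3.7000000 − 2.7000000) / (11.4473044 − (-14.1202683)) = 3.7000000 − (11.4473044)/(25.5675726) = 3.2522725
F(3.2522725) = -3.1509839
u3 = 3.2522725 − (-3.1509839)·(3.2522725 − 3.7000000) / (-3.1509839 − 11.4473044) = 3.2522725 − (1.4107820)/(-14.5982882) = 3.3489128
F(3.3489128) = -0.5282384
u4 = 3.3489128 − (-0.5282384)·(3.3489128 − 3.2522725) / (-0.5282384 − (-3.1509839)) = 3.3489128 − (-0.0510491)/(2.6227455) = 3.3683768

3.36838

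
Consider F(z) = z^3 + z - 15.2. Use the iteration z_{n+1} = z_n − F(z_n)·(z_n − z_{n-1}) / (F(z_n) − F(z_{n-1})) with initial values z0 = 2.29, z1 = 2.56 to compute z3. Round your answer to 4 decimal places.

F(2.29) = -0.901011, F(2.56) = 4.137216
z2 = 2.560000 − 4.137216·(2.560000 − 2.290000) / (4.137216 − (-0.901011)) = 2.560000 − (1.117048)/(5.038227) = 2.338285
F(2.338285) = -0.076955
z3 = 2.338285 − (-0.076955)·(2.338285 − 2.560000) / (-0.076955 − 4.137216) = 2.338285 − (0.017062)/(-4.214171) = 2.342334

2.3423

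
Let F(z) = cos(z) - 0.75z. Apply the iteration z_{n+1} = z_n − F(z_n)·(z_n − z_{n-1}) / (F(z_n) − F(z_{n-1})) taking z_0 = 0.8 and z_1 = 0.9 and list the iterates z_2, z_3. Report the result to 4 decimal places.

F(0.8) = 0.096707, F(0.9) = -0.053390
z_2 = 0.900000 − (-0.053390)·(0.900000 − 0.800000) / (-0.053390 − 0.096707) = 0.900000 − (-0.005339)/(-0.150097) = 0.864430
F(0.864430) = 0.000752
z_3 = 0.864430 − 0.000752·(0.864430 − 0.900000) / (0.000752 − (-0.053390)) = 0.864430 − (-0.000027)/(0.054142) = 0.864924

0.8644, 0.8649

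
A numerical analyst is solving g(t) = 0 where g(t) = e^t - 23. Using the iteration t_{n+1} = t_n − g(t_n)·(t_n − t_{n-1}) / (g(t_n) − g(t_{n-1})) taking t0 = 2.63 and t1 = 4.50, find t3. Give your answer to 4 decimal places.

g(2.63) = -9.126230, g(4.50) = 67.017131
t2 = 4.500000 − 67.017131·(4.500000 − 2.630000) / (67.017131 − (-9.126230)) = 4.500000 − (125.322036)/(76.143361) = 2.854131
g(2.854131) = -5.640663
t3 = 2.854131 − (-5.640663)·(2.854131 − 4.500000) / (-5.640663 − 67.017131) = 2.854131 − (9.283795)/(-72.657794) = 2.981905

2.9819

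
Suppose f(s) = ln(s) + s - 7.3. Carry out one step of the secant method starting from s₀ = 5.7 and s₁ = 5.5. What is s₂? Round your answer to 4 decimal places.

f(5.7) = 0.140466, f(5.5) = -0.095252
s₂ = 5.500000 − (-0.095252)·(5.500000 − 5.700000) / (-0.095252 − 0.140466) = 5.500000 − (0.019050)/(-0.235718) = 5.580818

5.5808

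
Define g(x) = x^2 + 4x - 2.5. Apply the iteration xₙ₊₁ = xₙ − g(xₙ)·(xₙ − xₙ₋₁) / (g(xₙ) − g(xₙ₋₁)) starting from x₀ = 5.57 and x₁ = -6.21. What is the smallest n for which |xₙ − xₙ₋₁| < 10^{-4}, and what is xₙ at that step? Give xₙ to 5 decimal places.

g(5.57) = 50.8049000, g(-6.21) = 11.2241000
x₂ = -6.2100000 − 11.2241000·(-11.7800000)/(-39.5808000) = -9.5505060;  |Δ| = 3.3405060
g(-9.5505060) = 50.5101401
x₃ = -9.5505060 − 50.5101401·(-3.3405060)/(39.2860401) = -5.2556108;  |Δ| = 4.2948952
g(-5.2556108) = 4.0990016
x₄ = -5.2556108 − 4.0990016·(4.2948952)/(-46.4111385) = -4.8762884;  |Δ| = 0.3793224
g(-4.8762884) = 1.7730352
x₅ = -4.8762884 − 1.7730352·(0.3793224)/(-2.3259664) = -4.5871390;  |Δ| = 0.2891494
g(-4.5871390) = 0.1932882
x₆ = -4.5871390 − 0.1932882·(0.2891494)/(-1.5797469) = -4.5517604;  |Δ| = 0.0353786
g(-4.5517604) = 0.0114813
x₇ = -4.5517604 − 0.0114813·(0.0353786)/(-0.1818069) = -4.5495262;  |Δ| = 0.0022342
g(-4.5495262) = 0.0000840
x₈ = -4.5495262 − 0.0000840·(0.0022342)/(-0.0113973) = -4.5495098;  |Δ| = 0.0000165
|x₈ − x₇| = 0.0000165 < 10^{-4}

n = 8, xₙ = -4.54951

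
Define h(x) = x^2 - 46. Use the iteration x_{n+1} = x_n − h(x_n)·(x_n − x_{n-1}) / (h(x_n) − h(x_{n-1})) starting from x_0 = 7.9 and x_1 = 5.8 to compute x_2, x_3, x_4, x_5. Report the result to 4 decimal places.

6.7022, 6.7886, 6.7823, 6.7823

h(7.9) = 16.410000, h(5.8) = -12.360000
x_2 = 5.800000 − (-12.360000)·(5.800000 − 7.900000) / (-12.360000 − 16.410000) = 5.800000 − (25.956000)/(-28.770000) = 6.702190
h(6.702190) = -1.080652
x_3 = 6.702190 − (-1.080652)·(6.702190 − 5.800000) / (-1.080652 − (-12.360000)) = 6.702190 − (-0.974953)/(11.279348) = 6.788627
h(6.788627) = 0.085454
x_4 = 6.788627 − 0.085454·(6.788627 − 6.702190) / (0.085454 − (-1.080652)) = 6.788627 − (0.007386)/(1.166106) = 6.782293
h(6.782293) = -0.000507
x_5 = 6.782293 − (-0.000507)·(6.782293 − 6.788627) / (-0.000507 − 0.085454) = 6.782293 − (0.000003)/(-0.085961) = 6.782330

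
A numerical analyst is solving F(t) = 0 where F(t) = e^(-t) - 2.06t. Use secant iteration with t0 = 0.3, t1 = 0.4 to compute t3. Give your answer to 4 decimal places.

0.3441

F(0.3) = 0.122818, F(0.4) = -0.153680
t2 = 0.400000 − (-0.153680)·(0.400000 − 0.300000) / (-0.153680 − 0.122818) = 0.400000 − (-0.015368)/(-0.276498) = 0.344419
F(0.344419) = -0.000872
t3 = 0.344419 − (-0.000872)·(0.344419 − 0.400000) / (-0.000872 − (-0.153680)) = 0.344419 − (0.000048)/(0.152808) = 0.344102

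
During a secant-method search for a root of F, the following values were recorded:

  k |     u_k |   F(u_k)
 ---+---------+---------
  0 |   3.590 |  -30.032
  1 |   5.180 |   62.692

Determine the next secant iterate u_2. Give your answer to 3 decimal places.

4.105

u_2 = 5.180 − 62.692·(5.180 − 3.590) / (62.692 − (-30.032))
   = 5.180 − (99.68028)/(92.72400) = 4.10498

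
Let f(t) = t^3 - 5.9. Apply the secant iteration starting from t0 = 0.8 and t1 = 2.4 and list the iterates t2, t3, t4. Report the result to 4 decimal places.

f(0.8) = -5.388000, f(2.4) = 7.924000
t2 = 2.400000 − 7.924000·(2.400000 − 0.800000) / (7.924000 − (-5.388000)) = 2.400000 − (12.678400)/(13.312000) = 1.447596
f(1.447596) = -2.866512
t3 = 1.447596 − (-2.866512)·(1.447596 − 2.400000) / (-2.866512 − 7.924000) = 1.447596 − (2.730077)/(-10.790512) = 1.700603
f(1.700603) = -0.981767
t4 = 1.700603 − (-0.981767)·(1.700603 − 1.447596) / (-0.981767 − (-2.866512)) = 1.700603 − (-0.248394)/(1.884745) = 1.832395

1.4476, 1.7006, 1.8324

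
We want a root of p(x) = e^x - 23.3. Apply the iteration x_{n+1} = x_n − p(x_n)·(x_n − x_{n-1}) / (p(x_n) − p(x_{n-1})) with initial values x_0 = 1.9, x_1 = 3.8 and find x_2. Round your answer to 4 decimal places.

2.7304

p(1.9) = -16.614106, p(3.8) = 21.401184
x_2 = 3.800000 − 21.401184·(3.800000 − 1.900000) / (21.401184 − (-16.614106)) = 3.800000 − (40.662251)/(38.015290) = 2.730371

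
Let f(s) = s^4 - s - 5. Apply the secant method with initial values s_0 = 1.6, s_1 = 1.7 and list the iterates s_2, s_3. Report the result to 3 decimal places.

1.603, 1.603

f(1.6) = -0.04640, f(1.7) = 1.65210
s_2 = 1.70000 − 1.65210·(1.70000 − 1.60000) / (1.65210 − (-0.04640)) = 1.70000 − (0.16521)/(1.69850) = 1.60273
f(1.60273) = -0.00426
s_3 = 1.60273 − (-0.00426)·(1.60273 − 1.70000) / (-0.00426 − 1.65210) = 1.60273 − (0.00041)/(-1.65636) = 1.60298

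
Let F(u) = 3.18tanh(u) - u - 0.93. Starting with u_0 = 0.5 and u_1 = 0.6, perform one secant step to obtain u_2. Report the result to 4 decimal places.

0.4714

F(0.5) = 0.039533, F(0.6) = 0.177818
u_2 = 0.600000 − 0.177818·(0.600000 − 0.500000) / (0.177818 − 0.039533) = 0.600000 − (0.017782)/(0.138285) = 0.471412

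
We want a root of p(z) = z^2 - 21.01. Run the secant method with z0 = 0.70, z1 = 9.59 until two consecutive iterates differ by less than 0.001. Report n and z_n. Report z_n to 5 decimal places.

p(0.70) = -20.5200000, p(9.59) = 70.9581000
z2 = 9.5900000 − 70.9581000·(8.8900000)/(91.4781000) = 2.6941691;  |Δ| = 6.8958309
p(2.6941691) = -13.7514529
z3 = 2.6941691 − (-13.7514529)·(-6.8958309)/(-84.7095529) = 3.8136142;  |Δ| = 1.1194451
p(3.8136142) = -6.4663468
z4 = 3.8136142 − (-6.4663468)·(1.1194451)/(7.2851061) = 4.8072470;  |Δ| = 0.9936328
p(4.8072470) = 2.0996234
z5 = 4.8072470 − 2.0996234·(0.9936328)/(8.5659702) = 4.5636955;  |Δ| = 0.2435515
p(4.5636955) = -0.1826834
z6 = 4.5636955 − (-0.1826834)·(-0.2435515)/(-2.2823068) = 4.5831902;  |Δ| = 0.0194947
p(4.5831902) = -0.0043679
z7 = 4.5831902 − (-0.0043679)·(0.0194947)/(0.1783155) = 4.5836677;  |Δ| = 0.0004775
|z7 − z6| = 0.0004775 < 0.001

n = 7, z_n = 4.58367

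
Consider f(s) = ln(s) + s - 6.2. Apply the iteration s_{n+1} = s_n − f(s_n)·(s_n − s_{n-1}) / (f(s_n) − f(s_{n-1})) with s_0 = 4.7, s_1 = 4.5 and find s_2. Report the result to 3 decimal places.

f(4.7) = 0.04756, f(4.5) = -0.19592
s_2 = 4.50000 − (-0.19592)·(4.50000 − 4.70000) / (-0.19592 − 0.04756) = 4.50000 − (0.03918)/(-0.24349) = 4.66093

4.661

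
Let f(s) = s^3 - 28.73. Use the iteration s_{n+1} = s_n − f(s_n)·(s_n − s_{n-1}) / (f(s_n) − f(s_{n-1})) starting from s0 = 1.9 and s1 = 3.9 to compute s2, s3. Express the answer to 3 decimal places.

f(1.9) = -21.87100, f(3.9) = 30.58900
s2 = 3.90000 − 30.58900·(3.90000 − 1.90000) / (30.58900 − (-21.87100)) = 3.90000 − (61.17800)/(52.46000) = 2.73382
f(2.73382) = -8.29814
s3 = 2.73382 − (-8.29814)·(2.73382 − 3.90000) / (-8.29814 − 30.58900) = 2.73382 − (9.67715)/(-38.88714) = 2.98267

2.734, 2.983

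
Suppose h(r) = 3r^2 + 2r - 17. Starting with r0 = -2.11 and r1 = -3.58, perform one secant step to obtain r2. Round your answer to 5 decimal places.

h(-2.11) = -7.8637000, h(-3.58) = 14.2892000
r2 = -3.5800000 − 14.2892000·(-3.5800000 − (-2.1100000)) / (14.2892000 − (-7.8637000)) = -3.5800000 − (-21.0051240)/(22.1529000) = -2.6318115

-2.63181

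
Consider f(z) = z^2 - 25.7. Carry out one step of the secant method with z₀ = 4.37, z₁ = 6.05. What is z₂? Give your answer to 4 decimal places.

5.0037

f(4.37) = -6.603100, f(6.05) = 10.902500
z₂ = 6.050000 − 10.902500·(6.050000 − 4.370000) / (10.902500 − (-6.603100)) = 6.050000 − (18.316200)/(17.505600) = 5.003695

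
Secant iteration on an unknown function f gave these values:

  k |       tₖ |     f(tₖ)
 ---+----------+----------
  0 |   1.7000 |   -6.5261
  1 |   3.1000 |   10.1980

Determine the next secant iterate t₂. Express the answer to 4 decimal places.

t₂ = 3.1000 − 10.1980·(3.1000 − 1.7000) / (10.1980 − (-6.5261))
   = 3.1000 − (14.277200)/(16.724100) = 2.246310

2.2463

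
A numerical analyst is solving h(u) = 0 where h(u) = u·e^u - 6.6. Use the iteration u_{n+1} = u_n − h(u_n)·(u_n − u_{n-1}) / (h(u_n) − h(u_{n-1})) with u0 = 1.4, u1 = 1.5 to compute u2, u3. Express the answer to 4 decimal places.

h(1.4) = -0.922720, h(1.5) = 0.122534
u2 = 1.500000 − 0.122534·(1.500000 − 1.400000) / (0.122534 − (-0.922720)) = 1.500000 − (0.012253)/(1.045254) = 1.488277
h(1.488277) = -0.007739
u3 = 1.488277 − (-0.007739)·(1.488277 − 1.500000) / (-0.007739 − 0.122534) = 1.488277 − (0.000091)/(-0.130273) = 1.488974

1.4883, 1.4890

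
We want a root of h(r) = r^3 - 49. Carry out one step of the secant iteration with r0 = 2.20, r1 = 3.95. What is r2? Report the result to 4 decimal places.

3.5165

h(2.20) = -38.352000, h(3.95) = 12.629875
r2 = 3.950000 − 12.629875·(3.950000 − 2.200000) / (12.629875 − (-38.352000)) = 3.950000 − (22.102281)/(50.981875) = 3.516468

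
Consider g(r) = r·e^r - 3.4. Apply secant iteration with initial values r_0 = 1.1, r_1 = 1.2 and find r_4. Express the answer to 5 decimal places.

g(1.1) = -0.0954174, g(1.2) = 0.5841403
r_2 = 1.2000000 − 0.5841403·(1.2000000 − 1.1000000) / (0.5841403 − (-0.0954174)) = 1.2000000 − (0.0584140)/(0.6795577) = 1.1140411
g(1.1140411) = -0.0059119
r_3 = 1.1140411 − (-0.0059119)·(1.1140411 − 1.2000000) / (-0.0059119 − 0.5841403) = 1.1140411 − (0.0005082)/(-0.5900522) = 1.1149023
g(1.1149023) = -0.0003613
r_4 = 1.1149023 − (-0.0003613)·(1.1149023 − 1.1140411) / (-0.0003613 − (-0.0059119)) = 1.1149023 − (-0.0000003)/(0.0055505) = 1.1149584

1.11496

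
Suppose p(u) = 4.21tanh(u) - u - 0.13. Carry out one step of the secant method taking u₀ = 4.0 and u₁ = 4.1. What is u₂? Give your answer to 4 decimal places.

p(4.0) = 0.077176, p(4.1) = -0.022312
u₂ = 4.100000 − (-0.022312)·(4.100000 − 4.000000) / (-0.022312 − 0.077176) = 4.100000 − (-0.002231)/(-0.099488) = 4.077573

4.0776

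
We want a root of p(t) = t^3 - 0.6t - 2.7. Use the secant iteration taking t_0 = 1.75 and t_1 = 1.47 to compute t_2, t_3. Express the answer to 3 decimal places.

p(1.75) = 1.60938, p(1.47) = -0.40548
t_2 = 1.47000 − (-0.40548)·(1.47000 − 1.75000) / (-0.40548 − 1.60938) = 1.47000 − (0.11353)/(-2.01485) = 1.52635
p(1.52635) = -0.05982
t_3 = 1.52635 − (-0.05982)·(1.52635 − 1.47000) / (-0.05982 − (-0.40548)) = 1.52635 − (-0.00337)/(0.34566) = 1.53610

1.526, 1.536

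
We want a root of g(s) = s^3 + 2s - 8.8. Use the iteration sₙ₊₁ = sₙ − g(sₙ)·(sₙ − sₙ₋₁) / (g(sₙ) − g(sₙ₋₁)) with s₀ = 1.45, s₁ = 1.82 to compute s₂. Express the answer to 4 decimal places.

1.7336

g(1.45) = -2.851375, g(1.82) = 0.868568
s₂ = 1.820000 − 0.868568·(1.820000 − 1.450000) / (0.868568 − (-2.851375)) = 1.820000 − (0.321370)/(3.719943) = 1.733609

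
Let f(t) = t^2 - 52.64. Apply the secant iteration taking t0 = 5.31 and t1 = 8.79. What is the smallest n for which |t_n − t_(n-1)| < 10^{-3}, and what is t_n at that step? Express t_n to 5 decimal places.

n = 5, t_n = 7.25534

f(5.31) = -24.4439000, f(8.79) = 24.6241000
t2 = 8.7900000 − 24.6241000·(3.4800000)/(49.0680000) = 7.0436099;  |Δ| = 1.7463901
f(7.0436099) = -3.0275592
t3 = 7.0436099 − (-3.0275592)·(-1.7463901)/(-27.6516592) = 7.2348209;  |Δ| = 0.1912109
f(7.2348209) = -0.2973672
t4 = 7.2348209 − (-0.2973672)·(0.1912109)/(2.7301919) = 7.2556472;  |Δ| = 0.0208263
f(7.2556472) = 0.0044160
t5 = 7.2556472 − 0.0044160·(0.0208263)/(0.3017832) = 7.2553424;  |Δ| = 0.0003047
|t5 − t4| = 0.0003047 < 10^{-3}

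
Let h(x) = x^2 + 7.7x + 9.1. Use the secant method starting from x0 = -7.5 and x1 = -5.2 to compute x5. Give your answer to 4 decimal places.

-6.2421

h(-7.5) = 7.600000, h(-5.2) = -3.900000
x2 = -5.200000 − (-3.900000)·(-5.200000 − (-7.500000)) / (-3.900000 − 7.600000) = -5.200000 − (-8.970000)/(-11.500000) = -5.980000
h(-5.980000) = -1.185600
x3 = -5.980000 − (-1.185600)·(-5.980000 − (-5.200000)) / (-1.185600 − (-3.900000)) = -5.980000 − (0.924768)/(2.714400) = -6.320690
h(-6.320690) = 0.381807
x4 = -6.320690 − 0.381807·(-6.320690 − (-5.980000)) / (0.381807 − (-1.185600)) = -6.320690 − (-0.130078)/(1.567407) = -6.237700
h(-6.237700) = -0.021386
x5 = -6.237700 − (-0.021386)·(-6.237700 − (-6.320690)) / (-0.021386 − 0.381807) = -6.237700 − (-0.001775)/(-0.403194) = -6.242102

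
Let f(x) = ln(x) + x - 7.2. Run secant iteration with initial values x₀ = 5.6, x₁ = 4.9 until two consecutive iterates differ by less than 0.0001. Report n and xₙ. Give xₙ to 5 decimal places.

n = 4, xₙ = 5.49598

f(5.6) = 0.1227666, f(4.9) = -0.7107648
x₂ = 4.9000000 − (-0.7107648)·(-0.7000000)/(-0.8335314) = 5.4969006;  |Δ| = 0.5969006
f(5.4969006) = 0.0010850
x₃ = 5.4969006 − 0.0010850·(0.5969006)/(0.7118498) = 5.4959908;  |Δ| = 0.0009098
f(5.4959908) = 0.0000097
x₄ = 5.4959908 − 0.0000097·(-0.0009098)/(-0.0010753) = 5.4959826;  |Δ| = 0.0000082
|x₄ − x₃| = 0.0000082 < 0.0001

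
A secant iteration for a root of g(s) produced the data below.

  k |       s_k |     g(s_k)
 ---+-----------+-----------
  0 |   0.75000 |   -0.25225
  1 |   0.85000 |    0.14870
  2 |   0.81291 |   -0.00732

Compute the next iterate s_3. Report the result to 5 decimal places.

s_3 = 0.81291 − (-0.00732)·(0.81291 − 0.85000) / (-0.00732 − 0.14870)
   = 0.81291 − (0.0002715)/(-0.1560200) = 0.8146502

0.81465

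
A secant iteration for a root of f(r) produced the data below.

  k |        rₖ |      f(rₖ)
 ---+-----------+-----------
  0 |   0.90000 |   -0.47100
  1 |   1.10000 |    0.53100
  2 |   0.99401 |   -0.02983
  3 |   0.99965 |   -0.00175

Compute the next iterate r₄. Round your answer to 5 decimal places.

r₄ = 0.99965 − (-0.00175)·(0.99965 − 0.99401) / (-0.00175 − (-0.02983))
   = 0.99965 − (-0.0000099)/(0.0280800) = 1.0000015

1.00000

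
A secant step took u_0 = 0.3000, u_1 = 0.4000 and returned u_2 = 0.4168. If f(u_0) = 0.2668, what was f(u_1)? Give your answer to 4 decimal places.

0.0384

The secant line through (0.3000, 0.2668) and (0.4000, f(u_1)) crosses zero at u_2 = 0.4168.
So (0.3000, 0.2668), (0.4000, f(u_1)), (0.4168, 0) are collinear:
f(u_1) = 0.2668 · (0.4000 − 0.4168) / (0.3000 − 0.4168) = 0.2668 · (-0.016800)/(-0.116800) = 0.038375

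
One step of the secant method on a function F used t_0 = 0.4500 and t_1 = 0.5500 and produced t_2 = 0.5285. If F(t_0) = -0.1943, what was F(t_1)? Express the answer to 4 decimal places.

0.0532

The secant line through (0.4500, -0.1943) and (0.5500, F(t_1)) crosses zero at t_2 = 0.5285.
So (0.4500, -0.1943), (0.5500, F(t_1)), (0.5285, 0) are collinear:
F(t_1) = -0.1943 · (0.5500 − 0.5285) / (0.4500 − 0.5285) = -0.1943 · (0.021500)/(-0.078500) = 0.053216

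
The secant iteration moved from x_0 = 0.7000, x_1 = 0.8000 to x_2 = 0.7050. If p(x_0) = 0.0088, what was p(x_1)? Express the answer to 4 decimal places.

The secant line through (0.7000, 0.0088) and (0.8000, p(x_1)) crosses zero at x_2 = 0.7050.
So (0.7000, 0.0088), (0.8000, p(x_1)), (0.7050, 0) are collinear:
p(x_1) = 0.0088 · (0.8000 − 0.7050) / (0.7000 − 0.7050) = 0.0088 · (0.095000)/(-0.005000) = -0.167200

-0.1672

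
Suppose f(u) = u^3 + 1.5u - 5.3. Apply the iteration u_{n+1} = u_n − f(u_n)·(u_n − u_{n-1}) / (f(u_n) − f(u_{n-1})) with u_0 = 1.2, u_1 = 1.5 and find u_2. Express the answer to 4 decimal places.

1.4535

f(1.2) = -1.772000, f(1.5) = 0.325000
u_2 = 1.500000 − 0.325000·(1.500000 − 1.200000) / (0.325000 − (-1.772000)) = 1.500000 − (0.097500)/(2.097000) = 1.453505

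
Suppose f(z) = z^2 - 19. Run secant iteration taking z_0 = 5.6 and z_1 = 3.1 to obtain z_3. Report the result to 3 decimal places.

f(5.6) = 12.36000, f(3.1) = -9.39000
z_2 = 3.10000 − (-9.39000)·(3.10000 − 5.60000) / (-9.39000 − 12.36000) = 3.10000 − (23.47500)/(-21.75000) = 4.17931
f(4.17931) = -1.53337
z_3 = 4.17931 − (-1.53337)·(4.17931 − 3.10000) / (-1.53337 − (-9.39000)) = 4.17931 − (-1.65498)/(7.85663) = 4.38996

4.390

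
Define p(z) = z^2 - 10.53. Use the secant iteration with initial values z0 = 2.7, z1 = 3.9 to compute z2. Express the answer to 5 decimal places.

3.19091

p(2.7) = -3.2400000, p(3.9) = 4.6800000
z2 = 3.9000000 − 4.6800000·(3.9000000 − 2.7000000) / (4.6800000 − (-3.2400000)) = 3.9000000 − (5.6160000)/(7.9200000) = 3.1909091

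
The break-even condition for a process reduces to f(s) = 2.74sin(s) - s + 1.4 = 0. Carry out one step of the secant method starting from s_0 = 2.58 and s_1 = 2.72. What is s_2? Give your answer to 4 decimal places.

2.6618

f(2.58) = 0.279146, f(2.72) = -0.198753
s_2 = 2.720000 − (-0.198753)·(2.720000 − 2.580000) / (-0.198753 − 0.279146) = 2.720000 − (-0.027825)/(-0.477899) = 2.661775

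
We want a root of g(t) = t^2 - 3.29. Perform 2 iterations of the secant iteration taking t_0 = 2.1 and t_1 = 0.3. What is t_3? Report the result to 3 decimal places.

1.955

g(2.1) = 1.12000, g(0.3) = -3.20000
t_2 = 0.30000 − (-3.20000)·(0.30000 − 2.10000) / (-3.20000 − 1.12000) = 0.30000 − (5.76000)/(-4.32000) = 1.63333
g(1.63333) = -0.62222
t_3 = 1.63333 − (-0.62222)·(1.63333 − 0.30000) / (-0.62222 − (-3.20000)) = 1.63333 − (-0.82963)/(2.57778) = 1.95517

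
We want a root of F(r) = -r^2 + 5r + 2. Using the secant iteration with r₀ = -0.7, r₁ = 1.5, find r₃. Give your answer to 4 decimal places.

F(-0.7) = -1.990000, F(1.5) = 7.250000
r₂ = 1.500000 − 7.250000·(1.500000 − (-0.700000)) / (7.250000 − (-1.990000)) = 1.500000 − (15.950000)/(9.240000) = -0.226190
F(-0.226190) = 0.817885
r₃ = -0.226190 − 0.817885·(-0.226190 − 1.500000) / (0.817885 − 7.250000) = -0.226190 − (-1.411826)/(-6.432115) = -0.445687

-0.4457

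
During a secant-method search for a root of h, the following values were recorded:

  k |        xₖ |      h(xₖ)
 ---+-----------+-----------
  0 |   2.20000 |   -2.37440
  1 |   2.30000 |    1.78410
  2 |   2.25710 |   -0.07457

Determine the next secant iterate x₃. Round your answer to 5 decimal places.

x₃ = 2.25710 − (-0.07457)·(2.25710 − 2.30000) / (-0.07457 − 1.78410)
   = 2.25710 − (0.0031991)/(-1.8586700) = 2.2588212

2.25882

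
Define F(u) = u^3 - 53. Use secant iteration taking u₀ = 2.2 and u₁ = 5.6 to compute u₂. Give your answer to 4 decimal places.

3.0729

F(2.2) = -42.352000, F(5.6) = 122.616000
u₂ = 5.600000 − 122.616000·(5.600000 − 2.200000) / (122.616000 − (-42.352000)) = 5.600000 − (416.894400)/(164.968000) = 3.072877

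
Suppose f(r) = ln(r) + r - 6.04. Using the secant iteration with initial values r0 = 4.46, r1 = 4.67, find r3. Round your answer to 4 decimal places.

4.5294

f(4.46) = -0.084851, f(4.67) = 0.171159
r2 = 4.670000 − 0.171159·(4.670000 − 4.460000) / (0.171159 − (-0.084851)) = 4.670000 − (0.035943)/(0.256010) = 4.529602
f(4.529602) = 0.000236
r3 = 4.529602 − 0.000236·(4.529602 − 4.670000) / (0.000236 − 0.171159) = 4.529602 − (-0.000033)/(-0.170923) = 4.529408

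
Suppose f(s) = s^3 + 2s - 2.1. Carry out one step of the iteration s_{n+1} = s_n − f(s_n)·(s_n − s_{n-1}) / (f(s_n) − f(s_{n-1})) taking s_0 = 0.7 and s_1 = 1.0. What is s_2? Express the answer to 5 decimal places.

0.78520

f(0.7) = -0.3570000, f(1.0) = 0.9000000
s_2 = 1.0000000 − 0.9000000·(1.0000000 − 0.7000000) / (0.9000000 − (-0.3570000)) = 1.0000000 − (0.2700000)/(1.2570000) = 0.7852029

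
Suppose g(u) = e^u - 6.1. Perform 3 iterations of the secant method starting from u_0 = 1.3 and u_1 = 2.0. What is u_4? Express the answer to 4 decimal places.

g(1.3) = -2.430703, g(2.0) = 1.289056
u_2 = 2.000000 − 1.289056·(2.000000 − 1.300000) / (1.289056 − (-2.430703)) = 2.000000 − (0.902339)/(3.719759) = 1.757420
g(1.757420) = -0.302539
u_3 = 1.757420 − (-0.302539)·(1.757420 − 2.000000) / (-0.302539 − 1.289056) = 1.757420 − (0.073390)/(-1.591596) = 1.803531
g(1.803531) = -0.028954
u_4 = 1.803531 − (-0.028954)·(1.803531 − 1.757420) / (-0.028954 − (-0.302539)) = 1.803531 − (-0.001335)/(0.273586) = 1.808411

1.8084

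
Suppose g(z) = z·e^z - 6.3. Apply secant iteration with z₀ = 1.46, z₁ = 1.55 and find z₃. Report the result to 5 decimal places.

g(1.46) = -0.0132991, g(1.55) = 1.0027788
z₂ = 1.5500000 − 1.0027788·(1.5500000 − 1.4600000) / (1.0027788 − (-0.0132991)) = 1.5500000 − (0.0902501)/(1.0160779) = 1.4611780
g(1.4611780) = -0.0008108
z₃ = 1.4611780 − (-0.0008108)·(1.4611780 − 1.5500000) / (-0.0008108 − 1.0027788) = 1.4611780 − (0.0000720)/(-1.0035896) = 1.4612497

1.46125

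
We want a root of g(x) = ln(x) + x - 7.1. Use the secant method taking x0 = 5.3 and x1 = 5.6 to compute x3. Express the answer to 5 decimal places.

g(5.3) = -0.1322932, g(5.6) = 0.2227666
x2 = 5.6000000 − 0.2227666·(5.6000000 − 5.3000000) / (0.2227666 − (-0.1322932)) = 5.6000000 − (0.0668300)/(0.3550598) = 5.4117782
g(5.4117782) = 0.0003560
x3 = 5.4117782 − 0.0003560·(5.4117782 − 5.6000000) / (0.0003560 − 0.2227666) = 5.4117782 − (-0.0000670)/(-0.2224106) = 5.4114770

5.41148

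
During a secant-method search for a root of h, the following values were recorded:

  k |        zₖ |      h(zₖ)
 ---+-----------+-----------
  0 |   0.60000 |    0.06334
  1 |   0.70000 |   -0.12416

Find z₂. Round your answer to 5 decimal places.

0.63378

z₂ = 0.70000 − (-0.12416)·(0.70000 − 0.60000) / (-0.12416 − 0.06334)
   = 0.70000 − (-0.0124160)/(-0.1875000) = 0.6337813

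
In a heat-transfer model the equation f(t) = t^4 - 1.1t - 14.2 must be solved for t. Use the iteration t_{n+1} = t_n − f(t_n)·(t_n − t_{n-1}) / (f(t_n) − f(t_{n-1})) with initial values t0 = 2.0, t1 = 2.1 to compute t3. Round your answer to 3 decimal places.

2.013

f(2.0) = -0.40000, f(2.1) = 2.93810
t2 = 2.10000 − 2.93810·(2.10000 − 2.00000) / (2.93810 − (-0.40000)) = 2.10000 − (0.29381)/(3.33810) = 2.01198
f(2.01198) = -0.02627
t3 = 2.01198 − (-0.02627)·(2.01198 − 2.10000) / (-0.02627 − 2.93810) = 2.01198 − (0.00231)/(-2.96437) = 2.01276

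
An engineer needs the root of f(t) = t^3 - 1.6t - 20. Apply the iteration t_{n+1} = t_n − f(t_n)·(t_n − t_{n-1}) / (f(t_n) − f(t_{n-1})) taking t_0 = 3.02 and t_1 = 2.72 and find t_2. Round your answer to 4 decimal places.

f(3.02) = 2.711608, f(2.72) = -4.228352
t_2 = 2.720000 − (-4.228352)·(2.720000 − 3.020000) / (-4.228352 − 2.711608) = 2.720000 − (1.268506)/(-6.939960) = 2.902783

2.9028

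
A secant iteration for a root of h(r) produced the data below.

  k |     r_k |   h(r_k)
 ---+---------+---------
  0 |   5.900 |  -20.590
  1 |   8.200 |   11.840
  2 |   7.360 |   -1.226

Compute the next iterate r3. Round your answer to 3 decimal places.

7.439

r3 = 7.360 − (-1.226)·(7.360 − 8.200) / (-1.226 − 11.840)
   = 7.360 − (1.02984)/(-13.06600) = 7.43882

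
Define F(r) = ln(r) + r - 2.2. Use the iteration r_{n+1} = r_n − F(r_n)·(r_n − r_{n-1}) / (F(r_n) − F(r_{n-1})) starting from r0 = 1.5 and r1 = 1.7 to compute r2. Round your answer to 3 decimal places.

F(1.5) = -0.29453, F(1.7) = 0.03063
r2 = 1.70000 − 0.03063·(1.70000 − 1.50000) / (0.03063 − (-0.29453)) = 1.70000 − (0.00613)/(0.32516) = 1.68116

1.681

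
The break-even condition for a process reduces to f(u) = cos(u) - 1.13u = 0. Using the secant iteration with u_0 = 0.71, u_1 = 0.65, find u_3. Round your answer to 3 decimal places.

0.685

f(0.71) = -0.04394, f(0.65) = 0.06158
u_2 = 0.65000 − 0.06158·(0.65000 − 0.71000) / (0.06158 − (-0.04394)) = 0.65000 − (-0.00370)/(0.10552) = 0.68502
f(0.68502) = 0.00034
u_3 = 0.68502 − 0.00034·(0.68502 − 0.65000) / (0.00034 − 0.06158) = 0.68502 − (0.00001)/(-0.06124) = 0.68521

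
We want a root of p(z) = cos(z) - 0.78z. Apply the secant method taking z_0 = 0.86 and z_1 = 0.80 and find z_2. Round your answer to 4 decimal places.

0.8479

p(0.86) = -0.018363, p(0.80) = 0.072707
z_2 = 0.800000 − 0.072707·(0.800000 − 0.860000) / (0.072707 − (-0.018363)) = 0.800000 − (-0.004362)/(0.091069) = 0.847902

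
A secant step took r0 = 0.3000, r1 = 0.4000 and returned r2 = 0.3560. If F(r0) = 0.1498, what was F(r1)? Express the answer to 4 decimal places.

-0.1177

The secant line through (0.3000, 0.1498) and (0.4000, F(r1)) crosses zero at r2 = 0.3560.
So (0.3000, 0.1498), (0.4000, F(r1)), (0.3560, 0) are collinear:
F(r1) = 0.1498 · (0.4000 − 0.3560) / (0.3000 − 0.3560) = 0.1498 · (0.044000)/(-0.056000) = -0.117700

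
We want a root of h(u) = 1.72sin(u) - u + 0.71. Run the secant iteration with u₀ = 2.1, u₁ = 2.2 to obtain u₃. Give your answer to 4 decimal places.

h(2.1) = 0.094720, h(2.2) = -0.099386
u₂ = 2.200000 − (-0.099386)·(2.200000 − 2.100000) / (-0.099386 − 0.094720) = 2.200000 − (-0.009939)/(-0.194106) = 2.148798
h(2.148798) = 0.001798
u₃ = 2.148798 − 0.001798·(2.148798 − 2.200000) / (0.001798 − (-0.099386)) = 2.148798 − (-0.000092)/(0.101185) = 2.149708

2.1497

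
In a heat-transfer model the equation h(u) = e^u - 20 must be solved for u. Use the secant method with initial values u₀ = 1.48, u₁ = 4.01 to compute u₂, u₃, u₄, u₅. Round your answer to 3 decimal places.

2.258, 2.659, 3.145, 2.970

h(1.48) = -15.60705, h(4.01) = 35.14687
u₂ = 4.01000 − 35.14687·(4.01000 − 1.48000) / (35.14687 − (-15.60705)) = 4.01000 − (88.92158)/(50.75392) = 2.25799
h(2.25799) = -10.43619
u₃ = 2.25799 − (-10.43619)·(2.25799 − 4.01000) / (-10.43619 − 35.14687) = 2.25799 − (18.28435)/(-45.58306) = 2.65911
h(2.65911) = -5.71646
u₄ = 2.65911 − (-5.71646)·(2.65911 − 2.25799) / (-5.71646 − (-10.43619)) = 2.65911 − (-2.29300)/(4.71973) = 3.14494
h(3.14494) = 3.21828
u₅ = 3.14494 − 3.21828·(3.14494 − 2.65911) / (3.21828 − (-5.71646)) = 3.14494 − (1.56354)/(8.93474) = 2.96994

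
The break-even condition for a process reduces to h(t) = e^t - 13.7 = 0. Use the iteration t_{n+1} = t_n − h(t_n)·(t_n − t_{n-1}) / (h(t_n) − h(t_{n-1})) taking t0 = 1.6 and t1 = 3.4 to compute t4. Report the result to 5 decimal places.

h(1.6) = -8.7469676, h(3.4) = 16.2641000
t2 = 3.4000000 − 16.2641000·(3.4000000 − 1.6000000) / (16.2641000 − (-8.7469676)) = 3.4000000 − (29.2753801)/(25.0110676) = 2.2295030
h(2.2295030) = -4.4047550
t3 = 2.2295030 − (-4.4047550)·(2.2295030 − 3.4000000) / (-4.4047550 − 16.2641000) = 2.2295030 − (5.1557526)/(-20.6688550) = 2.4789485
h(2.4789485) = -1.7712856
t4 = 2.4789485 − (-1.7712856)·(2.4789485 − 2.2295030) / (-1.7712856 − (-4.4047550)) = 2.4789485 − (-0.4418392)/(2.6334694) = 2.6467268

2.64673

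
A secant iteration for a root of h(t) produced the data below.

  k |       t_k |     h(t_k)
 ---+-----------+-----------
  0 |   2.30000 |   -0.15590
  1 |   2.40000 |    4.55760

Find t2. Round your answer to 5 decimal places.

t2 = 2.40000 − 4.55760·(2.40000 − 2.30000) / (4.55760 − (-0.15590))
   = 2.40000 − (0.4557600)/(4.7135000) = 2.3033075

2.30331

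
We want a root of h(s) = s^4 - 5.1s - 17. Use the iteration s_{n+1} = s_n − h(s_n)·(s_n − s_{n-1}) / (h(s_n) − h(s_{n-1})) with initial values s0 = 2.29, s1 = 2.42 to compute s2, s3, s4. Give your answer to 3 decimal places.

h(2.29) = -1.17842, h(2.42) = 4.95542
s2 = 2.42000 − 4.95542·(2.42000 − 2.29000) / (4.95542 − (-1.17842)) = 2.42000 − (0.64420)/(6.13384) = 2.31498
h(2.31498) = -0.08631
s3 = 2.31498 − (-0.08631)·(2.31498 − 2.42000) / (-0.08631 − 4.95542) = 2.31498 − (0.00906)/(-5.04173) = 2.31677
h(2.31677) = -0.00615
s4 = 2.31677 − (-0.00615)·(2.31677 − 2.31498) / (-0.00615 − (-0.08631)) = 2.31677 − (-0.00001)/(0.08016) = 2.31691

2.315, 2.317, 2.317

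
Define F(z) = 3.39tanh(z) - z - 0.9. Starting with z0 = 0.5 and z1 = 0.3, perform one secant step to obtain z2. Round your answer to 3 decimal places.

0.412

F(0.5) = 0.16658, F(0.3) = -0.21245
z2 = 0.30000 − (-0.21245)·(0.30000 − 0.50000) / (-0.21245 − 0.16658) = 0.30000 − (0.04249)/(-0.37903) = 0.41210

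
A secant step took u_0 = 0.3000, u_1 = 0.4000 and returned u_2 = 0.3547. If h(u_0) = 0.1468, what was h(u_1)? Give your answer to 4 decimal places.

-0.1216

The secant line through (0.3000, 0.1468) and (0.4000, h(u_1)) crosses zero at u_2 = 0.3547.
So (0.3000, 0.1468), (0.4000, h(u_1)), (0.3547, 0) are collinear:
h(u_1) = 0.1468 · (0.4000 − 0.3547) / (0.3000 − 0.3547) = 0.1468 · (0.045300)/(-0.054700) = -0.121573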